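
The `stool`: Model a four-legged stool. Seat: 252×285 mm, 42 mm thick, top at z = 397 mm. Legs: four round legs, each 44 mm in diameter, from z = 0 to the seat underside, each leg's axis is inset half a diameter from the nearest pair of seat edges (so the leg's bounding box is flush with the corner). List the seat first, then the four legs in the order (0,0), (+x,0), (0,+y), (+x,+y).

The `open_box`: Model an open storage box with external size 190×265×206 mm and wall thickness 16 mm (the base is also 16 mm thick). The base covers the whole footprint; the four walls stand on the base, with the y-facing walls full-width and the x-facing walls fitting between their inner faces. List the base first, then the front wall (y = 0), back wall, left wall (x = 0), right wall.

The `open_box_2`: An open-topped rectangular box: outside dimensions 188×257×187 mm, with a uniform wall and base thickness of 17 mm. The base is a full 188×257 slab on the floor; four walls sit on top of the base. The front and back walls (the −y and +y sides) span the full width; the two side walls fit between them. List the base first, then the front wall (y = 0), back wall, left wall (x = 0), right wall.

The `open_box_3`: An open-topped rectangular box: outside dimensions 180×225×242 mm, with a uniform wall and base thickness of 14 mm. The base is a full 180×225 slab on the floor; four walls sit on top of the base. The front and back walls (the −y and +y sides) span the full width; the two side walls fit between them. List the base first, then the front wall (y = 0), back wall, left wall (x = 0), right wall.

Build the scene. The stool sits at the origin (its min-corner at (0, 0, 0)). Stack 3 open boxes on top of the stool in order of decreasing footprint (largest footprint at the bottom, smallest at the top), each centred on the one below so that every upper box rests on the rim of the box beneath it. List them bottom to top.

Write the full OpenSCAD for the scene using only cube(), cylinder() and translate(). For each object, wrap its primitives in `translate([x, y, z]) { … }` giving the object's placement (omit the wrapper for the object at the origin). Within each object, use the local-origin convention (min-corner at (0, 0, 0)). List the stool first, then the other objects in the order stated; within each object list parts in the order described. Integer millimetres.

translate([0, 0, 355]) cube([252, 285, 42]);
translate([22, 22, 0]) cylinder(h = 355, r = 22);
translate([230, 22, 0]) cylinder(h = 355, r = 22);
translate([22, 263, 0]) cylinder(h = 355, r = 22);
translate([230, 263, 0]) cylinder(h = 355, r = 22);
translate([31, 10, 397]) {
  cube([190, 265, 16]);
  translate([0, 0, 16]) cube([190, 16, 190]);
  translate([0, 249, 16]) cube([190, 16, 190]);
  translate([0, 16, 16]) cube([16, 233, 190]);
  translate([174, 16, 16]) cube([16, 233, 190]);
}
translate([32, 14, 603]) {
  cube([188, 257, 17]);
  translate([0, 0, 17]) cube([188, 17, 170]);
  translate([0, 240, 17]) cube([188, 17, 170]);
  translate([0, 17, 17]) cube([17, 223, 170]);
  translate([171, 17, 17]) cube([17, 223, 170]);
}
translate([36, 30, 790]) {
  cube([180, 225, 14]);
  translate([0, 0, 14]) cube([180, 14, 228]);
  translate([0, 211, 14]) cube([180, 14, 228]);
  translate([0, 14, 14]) cube([14, 197, 228]);
  translate([166, 14, 14]) cube([14, 197, 228]);
}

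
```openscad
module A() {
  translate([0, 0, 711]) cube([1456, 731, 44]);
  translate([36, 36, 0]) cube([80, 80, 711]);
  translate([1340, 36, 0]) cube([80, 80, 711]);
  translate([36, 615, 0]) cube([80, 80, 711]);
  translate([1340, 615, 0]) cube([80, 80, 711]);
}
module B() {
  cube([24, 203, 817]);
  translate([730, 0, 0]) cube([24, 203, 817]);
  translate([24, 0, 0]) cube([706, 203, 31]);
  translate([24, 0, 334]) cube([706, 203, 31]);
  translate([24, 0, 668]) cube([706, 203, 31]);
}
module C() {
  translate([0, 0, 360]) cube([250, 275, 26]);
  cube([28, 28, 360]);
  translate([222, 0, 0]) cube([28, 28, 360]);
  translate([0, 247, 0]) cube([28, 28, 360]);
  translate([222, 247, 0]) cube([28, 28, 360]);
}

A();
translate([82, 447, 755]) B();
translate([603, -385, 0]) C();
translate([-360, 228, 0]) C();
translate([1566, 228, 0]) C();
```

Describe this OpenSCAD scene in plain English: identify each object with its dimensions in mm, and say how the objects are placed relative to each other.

A is a rectangular dining table. The top is 1456×731×44 mm with its upper surface at z = 755 mm. It stands on four 80×80 mm square legs, each inset 36 mm from the nearest pair of top edges, running from the floor to the underside of the top.

B is an open bookshelf. Two side panels, each 24 mm thick, 203 mm deep and 817 mm tall, stand 754 mm apart (outside-to-outside). Between them sit 3 shelves, each 31 mm thick and 203 mm deep, spanning the full gap between the sides. The bottom shelf rests on the floor (its underside at z = 0) and the clear gap between one shelf's top and the next shelf's underside is 303 mm.

C is a four-legged stool. The seat is a 250×275×26 mm slab whose top surface is at z = 386 mm; four square legs, each 28×28 mm in cross-section, run from the floor (z = 0) to the underside of the seat, each flush with a corner of the seat.

The bookshelf is on top of the table. Three stools sit around the table at the −y, −x, +x sides.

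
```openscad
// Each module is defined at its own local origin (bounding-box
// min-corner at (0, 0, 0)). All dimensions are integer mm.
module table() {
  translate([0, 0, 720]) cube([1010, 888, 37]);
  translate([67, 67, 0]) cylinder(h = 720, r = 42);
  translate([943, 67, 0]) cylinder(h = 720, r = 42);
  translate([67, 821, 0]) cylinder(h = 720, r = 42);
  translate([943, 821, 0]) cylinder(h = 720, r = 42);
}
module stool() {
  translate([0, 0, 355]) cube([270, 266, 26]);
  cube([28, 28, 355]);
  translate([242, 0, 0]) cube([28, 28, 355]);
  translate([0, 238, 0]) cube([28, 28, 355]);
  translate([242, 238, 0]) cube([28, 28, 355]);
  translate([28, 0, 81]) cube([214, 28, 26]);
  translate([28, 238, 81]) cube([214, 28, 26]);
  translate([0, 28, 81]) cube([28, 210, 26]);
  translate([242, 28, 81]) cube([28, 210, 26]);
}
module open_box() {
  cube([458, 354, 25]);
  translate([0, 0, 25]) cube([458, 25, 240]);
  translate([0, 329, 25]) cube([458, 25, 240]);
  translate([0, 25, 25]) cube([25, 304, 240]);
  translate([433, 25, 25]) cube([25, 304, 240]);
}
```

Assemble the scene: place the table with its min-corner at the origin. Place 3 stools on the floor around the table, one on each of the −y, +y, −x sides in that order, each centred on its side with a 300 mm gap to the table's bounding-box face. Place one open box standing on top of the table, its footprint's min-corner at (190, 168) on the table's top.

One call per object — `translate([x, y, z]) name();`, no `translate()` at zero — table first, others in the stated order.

table();
translate([370, -566, 0]) stool();
translate([370, 1188, 0]) stool();
translate([-570, 311, 0]) stool();
translate([190, 168, 757]) open_box();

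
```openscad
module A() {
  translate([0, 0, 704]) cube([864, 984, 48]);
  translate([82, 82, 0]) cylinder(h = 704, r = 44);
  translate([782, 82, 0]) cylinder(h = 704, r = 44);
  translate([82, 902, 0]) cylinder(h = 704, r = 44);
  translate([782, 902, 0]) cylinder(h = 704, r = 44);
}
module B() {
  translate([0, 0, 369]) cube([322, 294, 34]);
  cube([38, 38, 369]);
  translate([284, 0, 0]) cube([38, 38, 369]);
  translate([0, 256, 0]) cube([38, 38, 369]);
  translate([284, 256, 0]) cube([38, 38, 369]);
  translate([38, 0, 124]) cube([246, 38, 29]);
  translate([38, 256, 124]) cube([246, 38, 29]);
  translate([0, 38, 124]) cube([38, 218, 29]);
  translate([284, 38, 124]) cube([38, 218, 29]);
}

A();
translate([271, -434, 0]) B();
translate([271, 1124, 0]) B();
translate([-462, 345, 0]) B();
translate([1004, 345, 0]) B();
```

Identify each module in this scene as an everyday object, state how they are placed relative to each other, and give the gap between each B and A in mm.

A is a table. B is a stool. Four stools sit around the table at the −y, +y, −x, +x sides. The gap between each stool and the table is 140 mm.

Each stool's nearest face is 140 mm from the table's bounding box.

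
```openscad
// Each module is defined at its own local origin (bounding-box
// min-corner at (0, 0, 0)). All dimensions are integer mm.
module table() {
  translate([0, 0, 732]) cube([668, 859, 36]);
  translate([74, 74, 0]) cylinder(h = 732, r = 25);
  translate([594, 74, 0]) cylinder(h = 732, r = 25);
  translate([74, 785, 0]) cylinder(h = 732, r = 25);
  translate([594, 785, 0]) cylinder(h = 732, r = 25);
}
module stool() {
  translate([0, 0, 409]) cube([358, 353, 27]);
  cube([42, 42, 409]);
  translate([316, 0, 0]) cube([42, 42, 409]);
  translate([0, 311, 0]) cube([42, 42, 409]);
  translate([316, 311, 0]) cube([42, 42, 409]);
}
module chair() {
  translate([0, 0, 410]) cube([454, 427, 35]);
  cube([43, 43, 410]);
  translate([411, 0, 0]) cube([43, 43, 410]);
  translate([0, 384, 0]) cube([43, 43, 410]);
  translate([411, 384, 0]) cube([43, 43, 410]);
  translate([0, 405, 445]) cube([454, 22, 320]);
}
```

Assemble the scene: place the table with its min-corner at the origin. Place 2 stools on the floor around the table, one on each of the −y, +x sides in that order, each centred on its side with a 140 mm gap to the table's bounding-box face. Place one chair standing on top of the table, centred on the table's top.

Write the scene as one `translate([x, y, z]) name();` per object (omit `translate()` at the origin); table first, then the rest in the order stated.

table();
translate([155, -493, 0]) stool();
translate([808, 253, 0]) stool();
translate([107, 216, 768]) chair();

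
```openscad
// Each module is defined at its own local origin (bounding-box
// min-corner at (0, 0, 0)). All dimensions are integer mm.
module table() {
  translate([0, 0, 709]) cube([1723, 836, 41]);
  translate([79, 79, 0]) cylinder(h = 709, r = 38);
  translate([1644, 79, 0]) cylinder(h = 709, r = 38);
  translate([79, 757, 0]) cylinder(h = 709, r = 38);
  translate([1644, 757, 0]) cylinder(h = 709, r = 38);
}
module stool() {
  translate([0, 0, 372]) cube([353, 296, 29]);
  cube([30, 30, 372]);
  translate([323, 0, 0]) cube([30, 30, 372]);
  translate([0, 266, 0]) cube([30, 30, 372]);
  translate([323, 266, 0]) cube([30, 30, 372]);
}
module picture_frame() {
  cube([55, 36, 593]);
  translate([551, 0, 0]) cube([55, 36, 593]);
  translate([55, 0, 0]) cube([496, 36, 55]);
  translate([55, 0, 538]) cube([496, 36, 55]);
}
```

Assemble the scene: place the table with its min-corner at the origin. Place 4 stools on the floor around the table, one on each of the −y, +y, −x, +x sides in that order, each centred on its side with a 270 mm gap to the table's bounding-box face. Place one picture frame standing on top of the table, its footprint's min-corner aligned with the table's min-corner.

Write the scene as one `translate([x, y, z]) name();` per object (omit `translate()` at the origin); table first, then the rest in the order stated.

table();
translate([685, -566, 0]) stool();
translate([685, 1106, 0]) stool();
translate([-623, 270, 0]) stool();
translate([1993, 270, 0]) stool();
translate([0, 0, 750]) picture_frame();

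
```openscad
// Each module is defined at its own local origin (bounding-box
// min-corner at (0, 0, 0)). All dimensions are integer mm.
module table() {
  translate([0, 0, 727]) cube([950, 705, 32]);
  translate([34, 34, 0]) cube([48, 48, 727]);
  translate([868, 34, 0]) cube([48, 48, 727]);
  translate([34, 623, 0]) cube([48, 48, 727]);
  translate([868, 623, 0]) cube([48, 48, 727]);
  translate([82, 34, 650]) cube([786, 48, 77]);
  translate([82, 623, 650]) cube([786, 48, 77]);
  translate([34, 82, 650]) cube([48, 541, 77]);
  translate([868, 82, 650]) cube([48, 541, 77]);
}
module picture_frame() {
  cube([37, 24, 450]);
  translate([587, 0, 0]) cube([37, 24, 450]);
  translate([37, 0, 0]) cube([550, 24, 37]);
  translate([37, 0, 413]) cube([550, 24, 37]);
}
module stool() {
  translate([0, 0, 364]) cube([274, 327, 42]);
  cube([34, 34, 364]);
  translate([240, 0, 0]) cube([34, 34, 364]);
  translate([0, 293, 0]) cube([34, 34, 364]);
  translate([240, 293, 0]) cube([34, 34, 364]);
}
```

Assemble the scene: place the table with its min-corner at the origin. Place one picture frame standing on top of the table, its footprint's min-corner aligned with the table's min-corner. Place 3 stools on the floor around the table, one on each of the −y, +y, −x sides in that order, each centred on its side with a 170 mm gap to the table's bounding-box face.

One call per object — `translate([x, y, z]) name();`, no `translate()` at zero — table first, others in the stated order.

table();
translate([0, 0, 759]) picture_frame();
translate([338, -497, 0]) stool();
translate([338, 875, 0]) stool();
translate([-444, 189, 0]) stool();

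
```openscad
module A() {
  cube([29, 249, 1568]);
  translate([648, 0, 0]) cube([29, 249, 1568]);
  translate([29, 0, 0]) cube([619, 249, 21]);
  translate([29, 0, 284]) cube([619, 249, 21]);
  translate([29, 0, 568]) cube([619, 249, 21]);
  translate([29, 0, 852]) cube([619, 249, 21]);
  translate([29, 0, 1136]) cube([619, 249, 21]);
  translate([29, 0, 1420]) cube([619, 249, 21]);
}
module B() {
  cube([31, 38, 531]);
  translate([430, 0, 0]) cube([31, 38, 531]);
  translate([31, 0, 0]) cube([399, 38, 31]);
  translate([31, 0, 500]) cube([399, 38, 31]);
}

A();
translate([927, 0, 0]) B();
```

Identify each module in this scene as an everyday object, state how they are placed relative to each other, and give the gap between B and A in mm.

A is a bookshelf. B is a picture frame. The picture frame is on the floor beside the bookshelf on its +x side. The gap between the picture frame and the bookshelf is 250 mm.

The picture frame's nearest face is 250 mm from the bookshelf's +x face.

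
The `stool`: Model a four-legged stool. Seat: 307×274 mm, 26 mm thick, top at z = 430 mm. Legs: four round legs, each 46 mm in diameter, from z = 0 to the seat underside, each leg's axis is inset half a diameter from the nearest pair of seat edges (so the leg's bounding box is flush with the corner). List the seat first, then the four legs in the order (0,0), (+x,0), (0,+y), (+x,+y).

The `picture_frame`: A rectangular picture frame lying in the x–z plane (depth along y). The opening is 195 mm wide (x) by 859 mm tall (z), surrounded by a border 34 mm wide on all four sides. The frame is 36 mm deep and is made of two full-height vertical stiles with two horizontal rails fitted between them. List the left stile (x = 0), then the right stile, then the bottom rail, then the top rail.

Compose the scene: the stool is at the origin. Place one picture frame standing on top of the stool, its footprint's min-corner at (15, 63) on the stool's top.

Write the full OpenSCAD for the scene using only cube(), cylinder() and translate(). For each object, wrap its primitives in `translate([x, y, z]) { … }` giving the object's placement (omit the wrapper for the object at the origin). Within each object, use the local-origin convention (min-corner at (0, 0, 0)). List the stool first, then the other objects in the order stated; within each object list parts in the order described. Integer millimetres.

translate([0, 0, 404]) cube([307, 274, 26]);
translate([23, 23, 0]) cylinder(h = 404, r = 23);
translate([284, 23, 0]) cylinder(h = 404, r = 23);
translate([23, 251, 0]) cylinder(h = 404, r = 23);
translate([284, 251, 0]) cylinder(h = 404, r = 23);
translate([15, 63, 430]) {
  cube([34, 36, 927]);
  translate([229, 0, 0]) cube([34, 36, 927]);
  translate([34, 0, 0]) cube([195, 36, 34]);
  translate([34, 0, 893]) cube([195, 36, 34]);
}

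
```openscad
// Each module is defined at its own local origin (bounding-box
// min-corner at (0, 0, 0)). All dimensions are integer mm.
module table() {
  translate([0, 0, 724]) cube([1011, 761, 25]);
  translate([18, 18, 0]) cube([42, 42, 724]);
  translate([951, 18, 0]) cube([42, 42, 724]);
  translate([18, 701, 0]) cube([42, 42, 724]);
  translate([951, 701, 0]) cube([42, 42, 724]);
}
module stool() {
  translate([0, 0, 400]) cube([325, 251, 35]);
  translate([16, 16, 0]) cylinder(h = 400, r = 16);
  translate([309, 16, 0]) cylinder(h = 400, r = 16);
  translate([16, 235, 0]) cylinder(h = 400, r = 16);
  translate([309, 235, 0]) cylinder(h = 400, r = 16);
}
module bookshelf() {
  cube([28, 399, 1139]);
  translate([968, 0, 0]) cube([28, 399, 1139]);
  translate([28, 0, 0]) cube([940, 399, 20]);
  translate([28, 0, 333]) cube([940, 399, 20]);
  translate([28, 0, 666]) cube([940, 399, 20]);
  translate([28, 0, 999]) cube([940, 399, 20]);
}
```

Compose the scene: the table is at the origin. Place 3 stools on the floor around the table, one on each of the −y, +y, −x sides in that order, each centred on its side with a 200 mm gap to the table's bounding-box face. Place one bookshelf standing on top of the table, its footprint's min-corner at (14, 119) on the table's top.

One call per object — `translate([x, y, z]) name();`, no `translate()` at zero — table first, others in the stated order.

table();
translate([343, -451, 0]) stool();
translate([343, 961, 0]) stool();
translate([-525, 255, 0]) stool();
translate([14, 119, 749]) bookshelf();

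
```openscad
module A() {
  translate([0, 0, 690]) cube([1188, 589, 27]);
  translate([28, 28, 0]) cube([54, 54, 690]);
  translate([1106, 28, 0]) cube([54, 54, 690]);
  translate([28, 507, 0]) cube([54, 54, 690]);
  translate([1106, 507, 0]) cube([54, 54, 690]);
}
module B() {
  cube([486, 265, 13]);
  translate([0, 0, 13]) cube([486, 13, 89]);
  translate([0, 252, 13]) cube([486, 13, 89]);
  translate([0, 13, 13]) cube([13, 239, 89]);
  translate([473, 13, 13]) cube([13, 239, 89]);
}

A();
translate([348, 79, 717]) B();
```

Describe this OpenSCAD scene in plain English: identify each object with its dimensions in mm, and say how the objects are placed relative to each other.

A is a table: top 1188 mm (x) × 589 mm (y), 27 mm thick, upper face at z = 717 mm, on four 54×54 mm square legs, each inset 28 mm from the nearest pair of top edges, running from z = 0 to the bottom of the top.

B is an open-topped rectangular box: outside dimensions 486×265×102 mm, with a uniform wall and base thickness of 13 mm. The base is a full 486×265 slab on the floor; four walls sit on top of the base. The front and back walls (the −y and +y sides) span the full width; the two side walls fit between them.

The open box is on top of the table.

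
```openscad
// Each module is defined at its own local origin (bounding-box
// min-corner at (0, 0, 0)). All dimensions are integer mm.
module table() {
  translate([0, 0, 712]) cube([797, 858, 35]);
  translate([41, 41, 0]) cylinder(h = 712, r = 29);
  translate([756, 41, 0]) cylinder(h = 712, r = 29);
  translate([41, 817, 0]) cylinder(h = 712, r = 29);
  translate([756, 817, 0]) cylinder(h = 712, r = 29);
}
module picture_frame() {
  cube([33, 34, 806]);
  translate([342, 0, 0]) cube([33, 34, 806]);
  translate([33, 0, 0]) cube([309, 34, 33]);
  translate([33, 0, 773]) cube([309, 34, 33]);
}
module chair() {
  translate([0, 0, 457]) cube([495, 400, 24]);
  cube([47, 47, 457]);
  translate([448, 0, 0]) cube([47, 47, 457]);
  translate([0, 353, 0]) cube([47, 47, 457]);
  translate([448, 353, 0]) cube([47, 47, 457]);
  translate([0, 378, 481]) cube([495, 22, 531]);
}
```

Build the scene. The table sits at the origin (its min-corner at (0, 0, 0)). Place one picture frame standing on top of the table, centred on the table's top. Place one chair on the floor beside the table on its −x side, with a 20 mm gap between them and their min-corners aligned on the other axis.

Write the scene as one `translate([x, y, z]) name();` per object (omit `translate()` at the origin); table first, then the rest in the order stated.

table();
translate([211, 412, 747]) picture_frame();
translate([-515, 0, 0]) chair();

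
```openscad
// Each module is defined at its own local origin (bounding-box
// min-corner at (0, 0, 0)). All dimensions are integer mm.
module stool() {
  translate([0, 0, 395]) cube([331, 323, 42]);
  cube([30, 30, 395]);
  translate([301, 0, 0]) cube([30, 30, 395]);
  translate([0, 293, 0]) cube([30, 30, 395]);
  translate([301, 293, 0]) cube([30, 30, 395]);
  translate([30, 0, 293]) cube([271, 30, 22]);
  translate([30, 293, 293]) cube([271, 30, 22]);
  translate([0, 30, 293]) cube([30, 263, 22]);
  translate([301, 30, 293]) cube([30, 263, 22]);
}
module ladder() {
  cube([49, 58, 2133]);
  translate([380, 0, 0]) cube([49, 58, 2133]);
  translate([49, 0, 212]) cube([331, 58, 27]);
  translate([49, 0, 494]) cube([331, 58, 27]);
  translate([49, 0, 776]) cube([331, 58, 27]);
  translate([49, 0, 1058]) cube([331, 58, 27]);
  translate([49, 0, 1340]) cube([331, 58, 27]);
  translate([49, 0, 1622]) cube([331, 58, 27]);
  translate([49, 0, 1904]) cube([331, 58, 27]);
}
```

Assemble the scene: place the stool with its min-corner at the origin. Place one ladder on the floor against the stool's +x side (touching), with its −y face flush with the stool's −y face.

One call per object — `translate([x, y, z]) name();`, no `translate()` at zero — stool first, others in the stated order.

stool();
translate([331, 0, 0]) ladder();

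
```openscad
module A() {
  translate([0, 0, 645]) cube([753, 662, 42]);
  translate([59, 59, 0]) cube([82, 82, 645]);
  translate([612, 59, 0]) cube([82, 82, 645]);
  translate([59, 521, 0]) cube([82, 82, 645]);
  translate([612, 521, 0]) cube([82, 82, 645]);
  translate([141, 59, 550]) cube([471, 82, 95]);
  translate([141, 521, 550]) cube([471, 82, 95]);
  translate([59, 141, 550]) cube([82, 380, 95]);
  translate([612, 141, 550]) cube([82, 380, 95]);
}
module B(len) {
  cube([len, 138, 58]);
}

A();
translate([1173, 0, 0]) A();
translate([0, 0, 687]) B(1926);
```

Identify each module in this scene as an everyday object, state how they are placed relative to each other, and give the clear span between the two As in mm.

A is a table. B is a beam. A beam spans the tops of two tables. The clear span between the two tables is 420 mm.

Second table starts at x = 1173; first ends at x = 753; clear span = 1173 − 753 = 420 mm.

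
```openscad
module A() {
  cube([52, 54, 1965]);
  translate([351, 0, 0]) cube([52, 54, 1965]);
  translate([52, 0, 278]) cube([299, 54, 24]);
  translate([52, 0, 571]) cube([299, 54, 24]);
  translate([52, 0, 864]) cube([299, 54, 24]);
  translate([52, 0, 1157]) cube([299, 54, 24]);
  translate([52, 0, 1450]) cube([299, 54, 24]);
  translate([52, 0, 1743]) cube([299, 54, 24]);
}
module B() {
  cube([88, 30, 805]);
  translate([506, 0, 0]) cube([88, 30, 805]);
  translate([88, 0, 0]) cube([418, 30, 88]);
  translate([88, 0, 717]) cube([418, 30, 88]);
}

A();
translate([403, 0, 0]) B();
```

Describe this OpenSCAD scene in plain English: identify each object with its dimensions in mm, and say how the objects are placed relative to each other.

A is a straight ladder. Two 52×54 mm vertical rails, 1965 mm tall, stand 403 mm apart (outside-to-outside) with their front faces coplanar on the −y side. 6 rungs, each 54 mm deep and 24 mm tall, span between the inner faces of the rails, front faces flush with the rails. The lowest rung's underside is at z = 278 mm and rungs are spaced 293 mm apart (underside to underside).

B is a rectangular picture frame lying in the x–z plane (depth along y). The opening is 418 mm wide (x) by 629 mm tall (z), surrounded by a border 88 mm wide on all four sides. The frame is 30 mm deep and is made of two full-height vertical stiles with two horizontal rails fitted between them.

The picture frame is against the ladder's +x side, with their −y faces flush.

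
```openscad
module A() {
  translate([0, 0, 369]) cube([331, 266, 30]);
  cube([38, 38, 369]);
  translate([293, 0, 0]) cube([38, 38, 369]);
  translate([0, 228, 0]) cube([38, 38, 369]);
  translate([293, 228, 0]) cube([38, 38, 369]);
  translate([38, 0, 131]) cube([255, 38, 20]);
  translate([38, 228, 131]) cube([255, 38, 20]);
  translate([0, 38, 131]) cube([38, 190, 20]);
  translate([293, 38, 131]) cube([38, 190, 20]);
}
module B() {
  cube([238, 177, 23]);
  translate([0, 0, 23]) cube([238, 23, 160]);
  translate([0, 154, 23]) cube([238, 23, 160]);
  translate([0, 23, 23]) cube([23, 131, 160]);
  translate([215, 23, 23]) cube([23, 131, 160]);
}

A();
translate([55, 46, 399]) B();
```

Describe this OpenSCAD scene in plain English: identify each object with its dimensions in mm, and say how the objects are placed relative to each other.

A is a simple wooden stool: a rectangular seat 331 mm (x) by 266 mm (y), 30 mm thick, top face at z = 399 mm, on four square legs, each 38×38 mm in cross-section. The legs rest on z = 0, each flush with a corner of the seat. Four stretchers, 38 mm wide and 20 mm tall, connect adjacent legs with their undersides at z = 131 mm, each running between the inner faces of the legs it joins and aligned with the legs' outer faces on the other axis.

B is an open storage box with external size 238×177×183 mm and wall thickness 23 mm (the base is also 23 mm thick). The base covers the whole footprint; the four walls stand on the base, with the y-facing walls full-width and the x-facing walls fitting between their inner faces.

The open box is on top of the stool.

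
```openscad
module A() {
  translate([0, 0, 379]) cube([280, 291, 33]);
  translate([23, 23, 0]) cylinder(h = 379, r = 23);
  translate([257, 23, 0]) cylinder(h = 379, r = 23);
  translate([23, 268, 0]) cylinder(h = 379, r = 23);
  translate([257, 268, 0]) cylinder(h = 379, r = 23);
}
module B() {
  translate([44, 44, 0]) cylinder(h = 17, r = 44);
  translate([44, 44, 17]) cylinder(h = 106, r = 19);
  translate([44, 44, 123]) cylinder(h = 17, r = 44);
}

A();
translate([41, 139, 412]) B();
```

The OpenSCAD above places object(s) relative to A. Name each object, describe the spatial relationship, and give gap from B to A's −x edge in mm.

A is a stool. B is a spool. The spool is on top of the stool. The gap from the spool to the stool's −x edge is 41 mm.

The spool's min-x is at 41; the stool's min-x is 0; gap = 41 mm.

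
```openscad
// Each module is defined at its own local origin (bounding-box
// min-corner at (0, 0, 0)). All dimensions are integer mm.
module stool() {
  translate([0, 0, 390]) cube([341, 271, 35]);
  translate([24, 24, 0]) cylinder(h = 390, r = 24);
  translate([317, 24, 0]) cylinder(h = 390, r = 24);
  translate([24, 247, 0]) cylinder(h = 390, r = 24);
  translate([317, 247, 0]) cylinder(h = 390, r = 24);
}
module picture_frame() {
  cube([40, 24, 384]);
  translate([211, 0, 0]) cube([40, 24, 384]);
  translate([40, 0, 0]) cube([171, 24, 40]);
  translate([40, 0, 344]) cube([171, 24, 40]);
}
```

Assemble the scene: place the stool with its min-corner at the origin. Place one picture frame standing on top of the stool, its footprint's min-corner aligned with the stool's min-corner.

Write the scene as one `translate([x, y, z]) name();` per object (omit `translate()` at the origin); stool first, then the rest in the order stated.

stool();
translate([0, 0, 425]) picture_frame();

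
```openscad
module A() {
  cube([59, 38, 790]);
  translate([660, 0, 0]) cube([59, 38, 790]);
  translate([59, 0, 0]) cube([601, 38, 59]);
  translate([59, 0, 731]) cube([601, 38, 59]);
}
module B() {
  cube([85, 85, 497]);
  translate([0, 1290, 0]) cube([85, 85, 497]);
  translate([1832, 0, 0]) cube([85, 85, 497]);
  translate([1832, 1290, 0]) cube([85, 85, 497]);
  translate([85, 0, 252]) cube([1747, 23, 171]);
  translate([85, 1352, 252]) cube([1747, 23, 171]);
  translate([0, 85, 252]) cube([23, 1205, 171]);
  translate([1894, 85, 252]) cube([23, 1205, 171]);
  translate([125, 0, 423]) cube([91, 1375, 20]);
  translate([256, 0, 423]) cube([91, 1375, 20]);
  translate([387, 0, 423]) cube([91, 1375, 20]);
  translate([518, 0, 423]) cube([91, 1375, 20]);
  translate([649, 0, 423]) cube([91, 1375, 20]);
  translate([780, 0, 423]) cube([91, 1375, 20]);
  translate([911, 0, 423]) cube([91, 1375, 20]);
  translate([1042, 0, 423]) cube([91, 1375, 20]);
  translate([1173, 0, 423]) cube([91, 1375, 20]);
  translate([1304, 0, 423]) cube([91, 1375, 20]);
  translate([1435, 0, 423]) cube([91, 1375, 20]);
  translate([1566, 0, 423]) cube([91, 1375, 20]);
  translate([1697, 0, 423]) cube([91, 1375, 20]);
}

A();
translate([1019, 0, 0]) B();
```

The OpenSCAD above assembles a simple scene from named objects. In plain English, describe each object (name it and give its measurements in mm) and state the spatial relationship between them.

A is a picture frame with a 601×672 mm rectangular opening (x by z) and a uniform 59 mm border on every side. Frame depth is 38 mm along y. It is built from two vertical stiles running the full outside height and two horizontal rails spanning the gap between the stiles.

B is a bed frame 1917 mm long (x) by 1375 mm wide (y). Four 85×85 mm corner posts, 497 mm tall, at the corners of the footprint. Four rails of 23 mm thickness and 171 mm height run between adjacent posts with their undersides at z = 252 mm, their outer faces flush with the outside of the frame (the two x-running rails run between the posts' inner faces; the two y-running rails run between the posts' inner faces). 13 slats, each 91 mm wide (x) and 20 mm thick, lie across the top of the two x-running rails, running the full 1375 mm width of the frame in y; the slats are evenly spaced along x between the inner faces of the end posts with equal gaps (rounded down to the nearest mm) at the −x end and between each pair — any rounding remainder accumulates at the +x end.

The bed frame is on the floor beside the picture frame on its +x side.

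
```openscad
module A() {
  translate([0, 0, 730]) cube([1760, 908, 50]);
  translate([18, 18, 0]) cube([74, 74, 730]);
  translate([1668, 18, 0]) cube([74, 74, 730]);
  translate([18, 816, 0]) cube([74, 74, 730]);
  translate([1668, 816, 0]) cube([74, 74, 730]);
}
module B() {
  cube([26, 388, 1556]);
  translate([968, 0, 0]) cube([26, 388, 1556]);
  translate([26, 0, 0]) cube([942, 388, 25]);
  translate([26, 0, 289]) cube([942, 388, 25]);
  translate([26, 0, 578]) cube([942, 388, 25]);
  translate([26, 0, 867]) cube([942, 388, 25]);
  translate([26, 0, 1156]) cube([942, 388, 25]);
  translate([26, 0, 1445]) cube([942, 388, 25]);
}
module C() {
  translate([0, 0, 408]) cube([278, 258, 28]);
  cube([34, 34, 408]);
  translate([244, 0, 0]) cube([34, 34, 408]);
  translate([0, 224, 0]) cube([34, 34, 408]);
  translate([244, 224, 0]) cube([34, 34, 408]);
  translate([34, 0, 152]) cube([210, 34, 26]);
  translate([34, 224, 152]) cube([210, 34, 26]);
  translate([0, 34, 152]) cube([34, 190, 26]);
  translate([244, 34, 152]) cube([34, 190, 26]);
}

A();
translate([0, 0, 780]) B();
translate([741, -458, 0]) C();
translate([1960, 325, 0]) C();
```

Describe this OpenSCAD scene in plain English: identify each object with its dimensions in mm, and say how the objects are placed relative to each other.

A is a table with a 1760×908 mm rectangular top, 50 mm thick, top surface at z = 780 mm, supported by four 74×74 mm square legs, each inset 18 mm from the nearest pair of top edges, running from the floor.

B is an open bookshelf. Two side panels, each 26 mm thick, 388 mm deep and 1556 mm tall, stand 994 mm apart (outside-to-outside). Between them sit 6 shelves, each 25 mm thick and 388 mm deep, spanning the full gap between the sides. The bottom shelf rests on the floor (its underside at z = 0) and the clear gap between one shelf's top and the next shelf's underside is 264 mm.

C is a four-legged stool. The seat is 278×258 mm, 28 mm thick, top at z = 436 mm. It stands on four square legs, each 34×34 mm in cross-section, from z = 0 to the seat underside, each flush with a corner of the seat. Four stretchers, 34 mm wide and 26 mm tall, connect adjacent legs with their undersides at z = 152 mm, each running between the inner faces of the legs it joins and aligned with the legs' outer faces on the other axis.

The bookshelf is on top of the table. Two stools sit around the table at the −y, +x sides.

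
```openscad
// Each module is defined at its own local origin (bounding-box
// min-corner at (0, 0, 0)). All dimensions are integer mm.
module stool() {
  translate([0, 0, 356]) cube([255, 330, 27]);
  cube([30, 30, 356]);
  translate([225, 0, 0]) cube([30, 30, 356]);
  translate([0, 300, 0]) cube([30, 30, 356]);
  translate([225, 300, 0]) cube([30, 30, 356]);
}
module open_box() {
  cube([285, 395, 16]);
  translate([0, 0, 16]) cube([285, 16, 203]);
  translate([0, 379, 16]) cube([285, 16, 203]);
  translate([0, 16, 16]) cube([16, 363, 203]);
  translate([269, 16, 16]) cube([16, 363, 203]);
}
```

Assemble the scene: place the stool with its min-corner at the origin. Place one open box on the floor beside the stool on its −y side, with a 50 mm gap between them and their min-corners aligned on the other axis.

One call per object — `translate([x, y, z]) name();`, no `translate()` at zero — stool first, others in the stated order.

stool();
translate([0, -445, 0]) open_box();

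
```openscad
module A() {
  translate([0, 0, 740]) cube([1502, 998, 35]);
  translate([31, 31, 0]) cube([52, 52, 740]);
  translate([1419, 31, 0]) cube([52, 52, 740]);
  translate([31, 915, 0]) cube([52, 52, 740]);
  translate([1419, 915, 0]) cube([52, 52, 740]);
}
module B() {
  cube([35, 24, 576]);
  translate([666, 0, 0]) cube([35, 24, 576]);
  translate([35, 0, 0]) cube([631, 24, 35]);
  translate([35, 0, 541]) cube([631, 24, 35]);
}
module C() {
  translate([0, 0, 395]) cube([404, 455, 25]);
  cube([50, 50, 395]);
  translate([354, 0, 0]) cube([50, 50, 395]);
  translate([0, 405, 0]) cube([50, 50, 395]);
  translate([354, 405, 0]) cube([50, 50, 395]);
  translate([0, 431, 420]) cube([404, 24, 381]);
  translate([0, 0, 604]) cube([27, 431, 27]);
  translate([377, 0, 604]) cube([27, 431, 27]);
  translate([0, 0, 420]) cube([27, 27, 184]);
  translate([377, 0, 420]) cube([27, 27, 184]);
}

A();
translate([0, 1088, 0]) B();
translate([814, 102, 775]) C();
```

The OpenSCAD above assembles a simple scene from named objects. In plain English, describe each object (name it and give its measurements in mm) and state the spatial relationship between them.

A is a rectangular dining table. The top is 1502×998×35 mm with its upper surface at z = 775 mm. It stands on four 52×52 mm square legs, each inset 31 mm from the nearest pair of top edges, running from the floor to the underside of the top.

B is a picture frame with a 631×506 mm rectangular opening (x by z) and a uniform 35 mm border on every side. Frame depth is 24 mm along y. It is built from two vertical stiles running the full outside height and two horizontal rails spanning the gap between the stiles.

C is a chair: 404×455 mm seat, 25 mm thick, top at z = 420 mm, on four 50 mm square corner legs flush with the seat edges. A 24 mm thick backrest slab spans the full seat width, extending 381 mm above the seat top, its back face flush with the seat's +y edge. Two armrests of 27×27 mm section run along each side from the seat's front edge to the front of the backrest, top faces 211 mm above the seat top and outer faces flush with the seat's x-edges; a 27×27 mm post under the front of each armrest stands on the seat at the front corner.

The picture frame is on the floor beside the table on its +y side. The chair is on top of the table.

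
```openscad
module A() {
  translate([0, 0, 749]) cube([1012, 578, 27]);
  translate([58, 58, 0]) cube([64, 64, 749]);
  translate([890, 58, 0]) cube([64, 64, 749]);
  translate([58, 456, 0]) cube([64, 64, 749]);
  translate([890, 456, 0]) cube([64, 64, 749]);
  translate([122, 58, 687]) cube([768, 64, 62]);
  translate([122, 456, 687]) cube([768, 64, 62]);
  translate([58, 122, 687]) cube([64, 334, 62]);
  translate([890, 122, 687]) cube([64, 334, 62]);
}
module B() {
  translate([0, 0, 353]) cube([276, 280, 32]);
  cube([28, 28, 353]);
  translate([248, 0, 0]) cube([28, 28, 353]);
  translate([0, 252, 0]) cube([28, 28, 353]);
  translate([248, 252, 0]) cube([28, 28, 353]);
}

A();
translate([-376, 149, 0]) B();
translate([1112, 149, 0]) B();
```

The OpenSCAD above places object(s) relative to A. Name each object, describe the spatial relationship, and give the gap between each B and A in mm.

A is a table. B is a stool. Two stools sit around the table at the −x, +x sides. The gap between each stool and the table is 100 mm.

Each stool's nearest face is 100 mm from the table's bounding box.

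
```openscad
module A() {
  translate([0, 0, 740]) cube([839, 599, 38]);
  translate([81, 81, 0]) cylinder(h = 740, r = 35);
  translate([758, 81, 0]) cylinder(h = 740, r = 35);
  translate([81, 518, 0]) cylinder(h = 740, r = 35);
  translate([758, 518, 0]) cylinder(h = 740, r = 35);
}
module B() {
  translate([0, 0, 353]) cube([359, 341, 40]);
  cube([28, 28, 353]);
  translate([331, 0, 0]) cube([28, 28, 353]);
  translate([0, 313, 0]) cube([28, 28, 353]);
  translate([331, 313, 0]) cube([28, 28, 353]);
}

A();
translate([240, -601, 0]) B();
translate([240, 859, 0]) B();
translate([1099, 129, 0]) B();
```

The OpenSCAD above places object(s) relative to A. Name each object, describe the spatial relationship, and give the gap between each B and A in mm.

Each stool's nearest face is 260 mm from the table's bounding box.

A is a table. B is a stool. Three stools sit around the table at the −y, +y, +x sides. The gap between each stool and the table is 260 mm.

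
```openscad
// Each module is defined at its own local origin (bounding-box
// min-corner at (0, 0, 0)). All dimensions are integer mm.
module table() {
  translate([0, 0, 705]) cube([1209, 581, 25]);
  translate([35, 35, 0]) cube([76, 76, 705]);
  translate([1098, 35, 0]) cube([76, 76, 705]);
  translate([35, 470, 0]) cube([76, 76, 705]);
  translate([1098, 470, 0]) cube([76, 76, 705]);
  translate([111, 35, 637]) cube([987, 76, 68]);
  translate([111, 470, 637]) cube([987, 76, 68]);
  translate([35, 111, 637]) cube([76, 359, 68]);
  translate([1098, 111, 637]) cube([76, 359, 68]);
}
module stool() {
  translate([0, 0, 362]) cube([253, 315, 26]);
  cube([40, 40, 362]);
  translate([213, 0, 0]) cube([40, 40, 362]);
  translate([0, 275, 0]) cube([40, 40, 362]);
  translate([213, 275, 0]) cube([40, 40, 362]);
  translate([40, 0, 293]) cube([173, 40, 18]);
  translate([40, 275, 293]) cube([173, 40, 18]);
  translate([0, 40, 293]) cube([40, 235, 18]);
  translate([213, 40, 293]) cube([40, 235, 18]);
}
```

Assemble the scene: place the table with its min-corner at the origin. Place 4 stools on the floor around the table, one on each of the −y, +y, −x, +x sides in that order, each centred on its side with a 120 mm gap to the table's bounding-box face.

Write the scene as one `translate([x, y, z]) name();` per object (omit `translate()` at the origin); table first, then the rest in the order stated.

table();
translate([478, -435, 0]) stool();
translate([478, 701, 0]) stool();
translate([-373, 133, 0]) stool();
translate([1329, 133, 0]) stool();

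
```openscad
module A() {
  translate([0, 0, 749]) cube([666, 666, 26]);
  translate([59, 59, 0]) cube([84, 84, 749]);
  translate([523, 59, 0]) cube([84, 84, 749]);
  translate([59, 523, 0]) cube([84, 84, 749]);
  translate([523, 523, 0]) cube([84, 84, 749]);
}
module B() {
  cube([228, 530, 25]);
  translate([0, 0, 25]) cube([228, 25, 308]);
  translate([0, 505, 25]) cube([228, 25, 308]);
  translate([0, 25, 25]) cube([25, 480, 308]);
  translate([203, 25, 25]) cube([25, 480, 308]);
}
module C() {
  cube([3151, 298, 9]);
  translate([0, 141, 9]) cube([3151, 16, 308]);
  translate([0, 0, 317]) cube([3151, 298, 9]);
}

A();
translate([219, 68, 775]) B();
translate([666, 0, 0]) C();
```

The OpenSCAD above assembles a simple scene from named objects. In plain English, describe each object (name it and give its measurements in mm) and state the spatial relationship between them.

A is a rectangular dining table. The top is 666×666×26 mm with its upper surface at z = 775 mm. It stands on four 84×84 mm square legs, each inset 59 mm from the nearest pair of top edges, running from the floor to the underside of the top.

B is an open-topped rectangular box: outside dimensions 228×530×333 mm, with a uniform wall and base thickness of 25 mm. The base is a full 228×530 slab on the floor; four walls sit on top of the base. The front and back walls (the −y and +y sides) span the full width; the two side walls fit between them.

C is an I-beam lying along x, 3151 mm long. Overall section height 326 mm. Two flanges 298 mm wide (y) and 9 mm thick, one on the floor and one at the top; a web 16 mm thick runs between them, centred on the flange width.

The open box is on top of the table, centred. The I-beam is against the table's +x side, with their −y faces flush.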